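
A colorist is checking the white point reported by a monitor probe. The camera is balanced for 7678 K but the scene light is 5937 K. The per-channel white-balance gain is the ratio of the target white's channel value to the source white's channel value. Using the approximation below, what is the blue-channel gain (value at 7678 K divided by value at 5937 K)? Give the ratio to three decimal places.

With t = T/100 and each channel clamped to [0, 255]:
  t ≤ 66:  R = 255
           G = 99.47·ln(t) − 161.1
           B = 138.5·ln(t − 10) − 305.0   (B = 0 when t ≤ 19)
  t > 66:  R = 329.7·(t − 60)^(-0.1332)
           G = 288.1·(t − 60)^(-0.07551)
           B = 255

1.085

At 5937 K (t = 59.37):
  B = 138.5·ln(59.37 − 10) − 305.0 = 138.5·ln 49.37 − 305.0 = 138.5·3.8993 − 305.0 = 235.059.
At 7678 K (t = 76.78):
  B = 255 by definition for t > 66.
Gain = 255.000 / 235.059 = 1.0848 → 1.085.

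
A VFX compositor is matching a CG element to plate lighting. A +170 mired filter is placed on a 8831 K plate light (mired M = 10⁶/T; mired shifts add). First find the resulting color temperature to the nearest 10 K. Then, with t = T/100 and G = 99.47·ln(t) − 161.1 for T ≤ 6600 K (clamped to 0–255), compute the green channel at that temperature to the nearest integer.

M_in = 10⁶/8831 = 113.24; M_out = 113.24 + (+170) = 283.24.
T_out = 10⁶/283.24 = 3530.6 K → 3530 K; t = 35.3.
G = 99.47·ln 35.3 − 161.1 = 99.47·3.5639 − 161.1 = 193.399.
Rounded: 193.

193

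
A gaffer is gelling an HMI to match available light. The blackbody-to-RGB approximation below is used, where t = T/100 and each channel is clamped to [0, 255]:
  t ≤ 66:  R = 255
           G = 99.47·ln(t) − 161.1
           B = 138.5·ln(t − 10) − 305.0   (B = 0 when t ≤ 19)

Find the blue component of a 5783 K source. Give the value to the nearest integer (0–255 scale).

t = 5783/100 = 57.83; the t ≤ 66 branch applies.
B = 138.5·ln(57.83 − 10) − 305.0 = 138.5·ln 47.83 − 305.0 = 138.5·3.8677 − 305.0 = 230.670.
Rounded: 231.

231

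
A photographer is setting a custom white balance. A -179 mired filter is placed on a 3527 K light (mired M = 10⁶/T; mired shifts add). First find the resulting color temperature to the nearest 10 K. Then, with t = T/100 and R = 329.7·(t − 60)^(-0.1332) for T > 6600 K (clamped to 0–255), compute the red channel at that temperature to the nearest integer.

205

M_in = 10⁶/3527 = 283.53; M_out = 283.53 + (-179) = 104.53.
T_out = 10⁶/104.53 = 9566.9 K → 9570 K; t = 95.7.
R = 329.7·(95.7 − 60)^(-0.1332) = 329.7·35.7^(-0.1332) = 329.7·0.62113 = 204.788.
Rounded: 205.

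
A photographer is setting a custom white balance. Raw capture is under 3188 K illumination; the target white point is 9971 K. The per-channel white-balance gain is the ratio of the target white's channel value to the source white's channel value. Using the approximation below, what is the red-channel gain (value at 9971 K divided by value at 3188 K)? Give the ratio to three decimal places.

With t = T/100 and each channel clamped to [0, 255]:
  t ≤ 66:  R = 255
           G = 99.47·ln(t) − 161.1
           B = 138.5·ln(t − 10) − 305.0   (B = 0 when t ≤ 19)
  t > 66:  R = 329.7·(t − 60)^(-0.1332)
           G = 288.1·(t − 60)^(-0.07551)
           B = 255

0.792

At 3188 K (t = 31.88):
  R = 255 by definition for t ≤ 66.
At 9971 K (t = 99.71):
  R = 329.7·(99.71 − 60)^(-0.1332) = 329.7·39.71^(-0.1332) = 329.7·0.61239 = 201.904.
Gain = 201.904 / 255.000 = 0.7918 → 0.792.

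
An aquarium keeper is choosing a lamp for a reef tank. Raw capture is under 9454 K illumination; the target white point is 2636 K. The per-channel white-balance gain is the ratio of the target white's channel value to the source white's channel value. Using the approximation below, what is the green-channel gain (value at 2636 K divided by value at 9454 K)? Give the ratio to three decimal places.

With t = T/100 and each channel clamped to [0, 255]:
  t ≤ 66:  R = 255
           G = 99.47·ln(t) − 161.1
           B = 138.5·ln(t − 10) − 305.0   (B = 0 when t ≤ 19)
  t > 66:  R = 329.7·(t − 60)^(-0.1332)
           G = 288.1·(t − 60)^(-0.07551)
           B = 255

At 9454 K (t = 94.54):
  G = 288.1·(94.54 − 60)^(-0.07551) = 288.1·34.54^(-0.07551) = 288.1·0.76532 = 220.488.
At 2636 K (t = 26.36):
  G = 99.47·ln 26.36 − 161.1 = 99.47·3.2718 − 161.1 = 164.351.
Gain = 164.351 / 220.488 = 0.7454 → 0.745.

0.745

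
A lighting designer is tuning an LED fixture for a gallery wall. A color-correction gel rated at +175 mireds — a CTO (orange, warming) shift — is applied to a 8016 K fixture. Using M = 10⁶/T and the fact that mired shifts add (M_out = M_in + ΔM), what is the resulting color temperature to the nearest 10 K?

M_in = 10⁶/8016 = 124.75 mireds.
M_out = 124.75 + (+175) = 299.75 mireds.
T_out = 10⁶/299.75 = 3336.1 K → 3340 K.

3340 K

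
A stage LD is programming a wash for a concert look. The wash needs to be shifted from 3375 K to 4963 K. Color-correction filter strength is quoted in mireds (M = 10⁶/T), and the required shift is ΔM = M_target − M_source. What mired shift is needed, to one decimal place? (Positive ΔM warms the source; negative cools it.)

M_source = 10⁶/3375 = 296.296; M_target = 10⁶/4963 = 201.491.
ΔM = 201.491 − 296.296 = -94.805 → -94.8 mireds, a cooling shift.

-94.8 mireds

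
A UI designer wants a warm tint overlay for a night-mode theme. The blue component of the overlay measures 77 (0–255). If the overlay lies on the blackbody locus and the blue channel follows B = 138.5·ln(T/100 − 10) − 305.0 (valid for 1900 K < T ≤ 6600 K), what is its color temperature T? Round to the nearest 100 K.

ln(t − 10) = (77 + 305.0) / 138.5 = 2.7581.
t − 10 = e^2.7581 = 15.770, so t = 25.770.
T = 100·t = 2577 K → 2600 K to the nearest 100 K.

2600 K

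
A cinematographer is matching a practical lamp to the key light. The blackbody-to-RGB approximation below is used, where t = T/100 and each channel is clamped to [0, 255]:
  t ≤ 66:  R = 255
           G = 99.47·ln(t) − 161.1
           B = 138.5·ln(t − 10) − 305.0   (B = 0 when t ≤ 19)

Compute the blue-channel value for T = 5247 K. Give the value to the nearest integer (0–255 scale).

t = 5247/100 = 52.47; the t ≤ 66 branch applies.
B = 138.5·ln(52.47 − 10) − 305.0 = 138.5·ln 42.47 − 305.0 = 138.5·3.7488 − 305.0 = 214.209.
Rounded: 214.

214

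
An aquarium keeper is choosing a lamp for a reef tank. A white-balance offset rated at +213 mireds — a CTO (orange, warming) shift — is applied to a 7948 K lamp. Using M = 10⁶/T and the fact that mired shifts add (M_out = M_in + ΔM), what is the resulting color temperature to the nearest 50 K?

2950 K

M_in = 10⁶/7948 = 125.82 mireds.
M_out = 125.82 + (+213) = 338.82 mireds.
T_out = 10⁶/338.82 = 2951.4 K → 2950 K.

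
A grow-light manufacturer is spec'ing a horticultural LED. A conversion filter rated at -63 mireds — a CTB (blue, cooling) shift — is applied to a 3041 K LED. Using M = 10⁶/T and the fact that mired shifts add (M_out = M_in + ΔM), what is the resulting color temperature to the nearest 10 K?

3760 K

M_in = 10⁶/3041 = 328.84 mireds.
M_out = 328.84 + (-63) = 265.84 mireds.
T_out = 10⁶/265.84 = 3761.7 K → 3760 K.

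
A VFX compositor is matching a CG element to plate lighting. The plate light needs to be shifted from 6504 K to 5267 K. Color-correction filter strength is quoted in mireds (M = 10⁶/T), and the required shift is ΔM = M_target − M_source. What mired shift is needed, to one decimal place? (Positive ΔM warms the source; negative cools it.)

+36.1 mireds

M_source = 10⁶/6504 = 153.752; M_target = 10⁶/5267 = 189.861.
ΔM = 189.861 − 153.752 = 36.110 → +36.1 mireds, a warming shift.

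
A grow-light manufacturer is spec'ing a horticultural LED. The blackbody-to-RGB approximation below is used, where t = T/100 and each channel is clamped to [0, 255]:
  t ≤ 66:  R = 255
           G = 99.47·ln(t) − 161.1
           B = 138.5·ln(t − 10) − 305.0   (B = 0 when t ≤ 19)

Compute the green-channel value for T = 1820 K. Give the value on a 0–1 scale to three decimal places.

0.500

t = 1820/100 = 18.2; the t ≤ 66 branch applies.
G = 99.47·ln 18.2 − 161.1 = 99.47·2.9014 − 161.1 = 127.504.
On a 0–1 scale: 127.504/255 = 0.5000 → 0.500.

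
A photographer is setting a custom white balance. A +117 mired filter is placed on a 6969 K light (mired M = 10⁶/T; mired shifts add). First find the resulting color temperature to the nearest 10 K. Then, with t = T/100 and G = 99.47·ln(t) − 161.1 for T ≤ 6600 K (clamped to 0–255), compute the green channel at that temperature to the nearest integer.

202

M_in = 10⁶/6969 = 143.49; M_out = 143.49 + (+117) = 260.49.
T_out = 10⁶/260.49 = 3838.9 K → 3840 K; t = 38.4.
G = 99.47·ln 38.4 − 161.1 = 99.47·3.6481 − 161.1 = 201.772.
Rounded: 202.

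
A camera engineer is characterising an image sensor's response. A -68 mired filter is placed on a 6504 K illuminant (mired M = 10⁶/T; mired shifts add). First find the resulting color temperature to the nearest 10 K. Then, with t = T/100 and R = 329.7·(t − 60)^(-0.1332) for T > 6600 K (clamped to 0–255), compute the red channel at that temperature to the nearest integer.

193

M_in = 10⁶/6504 = 153.75; M_out = 153.75 + (-68) = 85.75.
T_out = 10⁶/85.75 = 11661.6 K → 11660 K; t = 116.6.
R = 329.7·(116.6 − 60)^(-0.1332) = 329.7·56.6^(-0.1332) = 329.7·0.58415 = 192.594.
Rounded: 193.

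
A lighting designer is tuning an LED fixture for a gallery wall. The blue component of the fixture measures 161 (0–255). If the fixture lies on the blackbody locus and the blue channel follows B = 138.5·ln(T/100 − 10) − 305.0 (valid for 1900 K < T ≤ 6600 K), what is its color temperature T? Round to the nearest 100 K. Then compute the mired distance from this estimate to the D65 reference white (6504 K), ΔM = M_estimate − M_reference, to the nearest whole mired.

+103 mireds

ln(t − 10) = (161 + 305.0) / 138.5 = 3.3646.
t − 10 = e^3.3646 = 28.923, so t = 38.923.
T = 100·t = 3892 K → 3900 K to the nearest 100 K.
M_estimate = 10⁶/3900 = 256.41; M_reference = 10⁶/6504 = 153.75.
ΔM = 256.41 − 153.75 = 102.66 → +103 mireds.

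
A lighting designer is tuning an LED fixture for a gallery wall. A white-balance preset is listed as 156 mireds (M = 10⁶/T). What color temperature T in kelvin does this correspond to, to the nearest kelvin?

6410 K

T = 10⁶ / 156 = 6410.26 K → 6410 K.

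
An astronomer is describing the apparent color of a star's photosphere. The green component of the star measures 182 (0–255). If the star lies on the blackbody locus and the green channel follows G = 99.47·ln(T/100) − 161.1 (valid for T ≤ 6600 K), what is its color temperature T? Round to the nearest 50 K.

3150 K

ln t = (182 + 161.1) / 99.47 = 3.4493.
t = e^3.4493 = 31.478.
T = 100·t = 3148 K → 3150 K to the nearest 50 K.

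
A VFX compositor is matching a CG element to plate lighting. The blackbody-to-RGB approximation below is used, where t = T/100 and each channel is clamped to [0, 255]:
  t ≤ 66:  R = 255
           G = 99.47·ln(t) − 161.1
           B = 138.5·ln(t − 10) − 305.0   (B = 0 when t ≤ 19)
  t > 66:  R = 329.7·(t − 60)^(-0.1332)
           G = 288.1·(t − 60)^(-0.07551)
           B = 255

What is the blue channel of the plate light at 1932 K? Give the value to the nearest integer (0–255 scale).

t = 1932/100 = 19.32; the t ≤ 66 branch applies.
B = 138.5·ln(19.32 − 10) − 305.0 = 138.5·ln 9.32 − 305.0 = 138.5·2.2322 − 305.0 = 4.155.
Rounded: 4.

4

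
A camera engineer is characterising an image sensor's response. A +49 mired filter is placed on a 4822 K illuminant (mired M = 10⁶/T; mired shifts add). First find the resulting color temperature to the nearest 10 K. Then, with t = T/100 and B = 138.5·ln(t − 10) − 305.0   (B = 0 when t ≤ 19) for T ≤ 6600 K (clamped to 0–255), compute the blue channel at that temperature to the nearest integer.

M_in = 10⁶/4822 = 207.38; M_out = 207.38 + (+49) = 256.38.
T_out = 10⁶/256.38 = 3900.4 K → 3900 K; t = 39.
B = 138.5·ln(39 − 10) − 305.0 = 138.5·ln 29 − 305.0 = 138.5·3.3673 − 305.0 = 161.370.
Rounded: 161.

161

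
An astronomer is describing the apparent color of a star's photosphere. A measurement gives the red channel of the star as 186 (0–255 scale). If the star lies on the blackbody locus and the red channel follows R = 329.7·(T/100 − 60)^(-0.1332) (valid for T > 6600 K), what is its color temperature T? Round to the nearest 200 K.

(t − 60)^(-0.1332) = 186/329.7 = 0.56415.
t − 60 = 0.56415^(1/-0.1332) = 0.56415^(-7.508) = 73.521, so t = 133.521.
T = 100·t = 13352 K → 13400 K to the nearest 200 K.

13400 K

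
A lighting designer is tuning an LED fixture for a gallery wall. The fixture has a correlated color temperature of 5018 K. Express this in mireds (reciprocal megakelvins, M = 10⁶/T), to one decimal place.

M = 10⁶ / 5018 = 199.283 → 199.3 mireds.

199.3 mireds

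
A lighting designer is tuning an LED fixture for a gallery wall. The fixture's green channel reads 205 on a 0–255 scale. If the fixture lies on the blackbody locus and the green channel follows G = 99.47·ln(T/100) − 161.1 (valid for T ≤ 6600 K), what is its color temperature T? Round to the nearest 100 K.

ln t = (205 + 161.1) / 99.47 = 3.6805.
t = e^3.6805 = 39.666.
T = 100·t = 3967 K → 4000 K to the nearest 100 K.

4000 K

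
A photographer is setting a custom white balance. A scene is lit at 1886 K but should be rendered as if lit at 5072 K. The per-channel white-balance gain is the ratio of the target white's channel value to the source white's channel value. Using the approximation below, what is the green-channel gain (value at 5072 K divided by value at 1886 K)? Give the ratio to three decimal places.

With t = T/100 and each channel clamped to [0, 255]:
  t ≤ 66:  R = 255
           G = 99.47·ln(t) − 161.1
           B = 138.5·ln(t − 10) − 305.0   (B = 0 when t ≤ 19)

1.751

At 1886 K (t = 18.86):
  G = 99.47·ln 18.86 − 161.1 = 99.47·2.9370 − 161.1 = 131.048.
At 5072 K (t = 50.72):
  G = 99.47·ln 50.72 − 161.1 = 99.47·3.9263 − 161.1 = 229.451.
Gain = 229.451 / 131.048 = 1.7509 → 1.751.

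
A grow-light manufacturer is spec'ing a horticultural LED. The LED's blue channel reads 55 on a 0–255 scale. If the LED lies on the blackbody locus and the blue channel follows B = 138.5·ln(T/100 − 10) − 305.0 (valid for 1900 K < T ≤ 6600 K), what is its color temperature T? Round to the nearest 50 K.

ln(t − 10) = (55 + 305.0) / 138.5 = 2.5993.
t − 10 = e^2.5993 = 13.454, so t = 23.454.
T = 100·t = 2345 K → 2350 K to the nearest 50 K.

2350 K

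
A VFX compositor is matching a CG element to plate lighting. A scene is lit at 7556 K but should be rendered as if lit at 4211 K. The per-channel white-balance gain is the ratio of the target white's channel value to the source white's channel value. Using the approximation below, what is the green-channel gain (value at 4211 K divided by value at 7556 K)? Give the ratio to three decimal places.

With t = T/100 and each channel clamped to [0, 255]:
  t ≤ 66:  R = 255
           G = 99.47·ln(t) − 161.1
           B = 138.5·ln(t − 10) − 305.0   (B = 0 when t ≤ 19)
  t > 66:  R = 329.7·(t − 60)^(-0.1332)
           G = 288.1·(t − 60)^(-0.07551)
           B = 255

0.901

At 7556 K (t = 75.56):
  G = 288.1·(75.56 − 60)^(-0.07551) = 288.1·15.56^(-0.07551) = 288.1·0.81281 = 234.172.
At 4211 K (t = 42.11):
  G = 99.47·ln 42.11 − 161.1 = 99.47·3.7403 − 161.1 = 210.946.
Gain = 210.946 / 234.172 = 0.9008 → 0.901.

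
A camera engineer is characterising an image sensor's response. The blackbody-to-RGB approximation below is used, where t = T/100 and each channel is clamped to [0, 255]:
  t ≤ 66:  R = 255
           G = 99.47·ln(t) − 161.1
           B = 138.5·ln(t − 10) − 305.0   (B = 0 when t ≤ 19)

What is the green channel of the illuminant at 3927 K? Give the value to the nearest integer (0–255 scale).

204

t = 3927/100 = 39.27; the t ≤ 66 branch applies.
G = 99.47·ln 39.27 − 161.1 = 99.47·3.6705 − 161.1 = 204.001.
Rounded: 204.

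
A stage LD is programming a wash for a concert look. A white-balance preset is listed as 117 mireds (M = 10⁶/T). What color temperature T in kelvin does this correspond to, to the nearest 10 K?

8550 K

T = 10⁶ / 117 = 8547.01 K → 8550 K.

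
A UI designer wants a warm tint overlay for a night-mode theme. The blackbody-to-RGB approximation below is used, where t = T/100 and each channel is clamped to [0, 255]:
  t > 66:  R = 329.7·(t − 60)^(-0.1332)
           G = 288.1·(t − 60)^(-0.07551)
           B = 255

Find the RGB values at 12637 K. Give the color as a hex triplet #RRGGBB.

t = 12637/100 = 126.37; the t > 66 branch applies.
R = 329.7·(126.37 − 60)^(-0.1332) = 329.7·66.37^(-0.1332) = 329.7·0.57189 = 188.553.
G = 288.1·(126.37 − 60)^(-0.07551) = 288.1·66.37^(-0.07551) = 288.1·0.72849 = 209.878.
B = 255 by definition for t > 66.
Rounded: (189, 210, 255).
In hex: #BDD2FF.

#BDD2FF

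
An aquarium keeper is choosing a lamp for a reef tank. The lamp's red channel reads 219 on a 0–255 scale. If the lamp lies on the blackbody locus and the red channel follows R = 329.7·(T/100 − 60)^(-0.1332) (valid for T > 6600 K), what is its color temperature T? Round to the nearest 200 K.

8200 K

(t − 60)^(-0.1332) = 219/329.7 = 0.66424.
t − 60 = 0.66424^(1/-0.1332) = 0.66424^(-7.508) = 21.572, so t = 81.572.
T = 100·t = 8157 K → 8200 K to the nearest 200 K.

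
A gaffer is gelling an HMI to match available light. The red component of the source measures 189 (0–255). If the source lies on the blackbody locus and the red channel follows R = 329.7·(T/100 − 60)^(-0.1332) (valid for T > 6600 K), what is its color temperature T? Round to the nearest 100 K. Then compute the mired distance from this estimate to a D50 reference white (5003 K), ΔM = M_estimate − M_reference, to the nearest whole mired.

(t − 60)^(-0.1332) = 189/329.7 = 0.57325.
t − 60 = 0.57325^(1/-0.1332) = 0.57325^(-7.508) = 65.199, so t = 125.199.
T = 100·t = 12520 K → 12500 K to the nearest 100 K.
M_estimate = 10⁶/12500 = 80.00; M_reference = 10⁶/5003 = 199.88.
ΔM = 80.00 − 199.88 = -119.88 → -120 mireds.

-120 mireds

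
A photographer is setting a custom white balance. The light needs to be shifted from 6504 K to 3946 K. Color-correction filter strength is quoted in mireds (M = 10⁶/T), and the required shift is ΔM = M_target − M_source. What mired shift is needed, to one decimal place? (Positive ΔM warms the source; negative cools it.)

+99.7 mireds

M_source = 10⁶/6504 = 153.752; M_target = 10⁶/3946 = 253.421.
ΔM = 253.421 − 153.752 = 99.670 → +99.7 mireds, a warming shift.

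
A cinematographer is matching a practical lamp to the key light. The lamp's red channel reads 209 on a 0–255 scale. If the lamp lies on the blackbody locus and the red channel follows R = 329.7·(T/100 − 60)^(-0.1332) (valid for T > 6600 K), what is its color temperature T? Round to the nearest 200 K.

9000 K

(t − 60)^(-0.1332) = 209/329.7 = 0.63391.
t − 60 = 0.63391^(1/-0.1332) = 0.63391^(-7.508) = 30.639, so t = 90.639.
T = 100·t = 9064 K → 9000 K to the nearest 200 K.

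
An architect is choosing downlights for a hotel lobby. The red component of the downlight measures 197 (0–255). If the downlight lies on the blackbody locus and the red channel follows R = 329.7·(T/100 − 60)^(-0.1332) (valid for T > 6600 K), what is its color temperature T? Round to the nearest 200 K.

(t − 60)^(-0.1332) = 197/329.7 = 0.59751.
t − 60 = 0.59751^(1/-0.1332) = 0.59751^(-7.508) = 47.761, so t = 107.761.
T = 100·t = 10776 K → 10800 K to the nearest 200 K.

10800 K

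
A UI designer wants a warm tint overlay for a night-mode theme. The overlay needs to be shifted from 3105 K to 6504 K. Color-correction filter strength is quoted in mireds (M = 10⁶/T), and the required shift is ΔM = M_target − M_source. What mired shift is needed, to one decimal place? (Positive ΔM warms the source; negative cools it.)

-168.3 mireds

M_source = 10⁶/3105 = 322.061; M_target = 10⁶/6504 = 153.752.
ΔM = 153.752 − 322.061 = -168.310 → -168.3 mireds, a cooling shift.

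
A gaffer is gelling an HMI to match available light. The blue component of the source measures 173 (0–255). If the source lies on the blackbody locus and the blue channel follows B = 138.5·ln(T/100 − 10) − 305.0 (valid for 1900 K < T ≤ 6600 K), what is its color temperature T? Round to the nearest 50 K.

ln(t − 10) = (173 + 305.0) / 138.5 = 3.4513.
t − 10 = e^3.4513 = 31.540, so t = 41.540.
T = 100·t = 4154 K → 4150 K to the nearest 50 K.

4150 K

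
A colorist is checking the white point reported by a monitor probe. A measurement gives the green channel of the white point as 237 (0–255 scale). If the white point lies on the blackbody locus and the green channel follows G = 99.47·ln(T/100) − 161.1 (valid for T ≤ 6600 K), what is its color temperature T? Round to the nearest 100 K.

ln t = (237 + 161.1) / 99.47 = 4.0022.
t = e^4.0022 = 54.719.
T = 100·t = 5472 K → 5500 K to the nearest 100 K.

5500 K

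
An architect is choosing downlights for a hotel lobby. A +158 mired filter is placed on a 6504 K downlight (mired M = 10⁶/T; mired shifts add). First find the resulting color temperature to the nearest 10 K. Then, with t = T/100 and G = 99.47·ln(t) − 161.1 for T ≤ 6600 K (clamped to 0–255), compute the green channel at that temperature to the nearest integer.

184

M_in = 10⁶/6504 = 153.75; M_out = 153.75 + (+158) = 311.75.
T_out = 10⁶/311.75 = 3207.7 K → 3210 K; t = 32.1.
G = 99.47·ln 32.1 − 161.1 = 99.47·3.4689 − 161.1 = 183.947.
Rounded: 184.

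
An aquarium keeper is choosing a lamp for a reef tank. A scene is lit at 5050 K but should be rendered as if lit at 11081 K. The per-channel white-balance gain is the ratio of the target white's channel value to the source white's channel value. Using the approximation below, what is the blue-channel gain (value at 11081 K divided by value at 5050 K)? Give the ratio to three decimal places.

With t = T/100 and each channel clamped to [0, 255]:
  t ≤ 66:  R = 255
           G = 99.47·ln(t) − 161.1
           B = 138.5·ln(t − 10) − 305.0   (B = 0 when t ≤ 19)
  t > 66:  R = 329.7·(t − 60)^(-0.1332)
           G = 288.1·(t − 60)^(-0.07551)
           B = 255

1.228

At 5050 K (t = 50.5):
  B = 138.5·ln(50.5 − 10) − 305.0 = 138.5·ln 40.5 − 305.0 = 138.5·3.7013 − 305.0 = 207.630.
At 11081 K (t = 110.81):
  B = 255 by definition for t > 66.
Gain = 255.000 / 207.630 = 1.2281 → 1.228.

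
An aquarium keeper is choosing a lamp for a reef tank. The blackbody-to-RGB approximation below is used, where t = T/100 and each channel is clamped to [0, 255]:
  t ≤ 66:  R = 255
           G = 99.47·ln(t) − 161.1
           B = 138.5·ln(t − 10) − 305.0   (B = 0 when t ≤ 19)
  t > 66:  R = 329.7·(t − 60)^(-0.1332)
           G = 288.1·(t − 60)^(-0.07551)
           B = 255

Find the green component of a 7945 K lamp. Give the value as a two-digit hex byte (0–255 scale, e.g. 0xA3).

0xE6

t = 7945/100 = 79.45; the t > 66 branch applies.
G = 288.1·(79.45 − 60)^(-0.07551) = 288.1·19.45^(-0.07551) = 288.1·0.79923 = 230.259.
Rounded: 230; in hex, 0xE6.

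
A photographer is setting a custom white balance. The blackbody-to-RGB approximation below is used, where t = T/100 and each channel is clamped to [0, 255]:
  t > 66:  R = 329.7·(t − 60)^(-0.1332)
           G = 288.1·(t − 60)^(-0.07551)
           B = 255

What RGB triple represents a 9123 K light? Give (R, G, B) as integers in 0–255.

t = 9123/100 = 91.23; the t > 66 branch applies.
R = 329.7·(91.23 − 60)^(-0.1332) = 329.7·31.23^(-0.1332) = 329.7·0.63230 = 208.469.
G = 288.1·(91.23 − 60)^(-0.07551) = 288.1·31.23^(-0.07551) = 288.1·0.77116 = 222.171.
B = 255 by definition for t > 66.
Rounded: (208, 222, 255).

(208, 222, 255)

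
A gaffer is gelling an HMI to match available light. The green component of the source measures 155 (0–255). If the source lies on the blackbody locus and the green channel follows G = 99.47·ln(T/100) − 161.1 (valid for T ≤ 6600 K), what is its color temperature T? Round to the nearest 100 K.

2400 K

ln t = (155 + 161.1) / 99.47 = 3.1778.
t = e^3.1778 = 23.995.
T = 100·t = 2399 K → 2400 K to the nearest 100 K.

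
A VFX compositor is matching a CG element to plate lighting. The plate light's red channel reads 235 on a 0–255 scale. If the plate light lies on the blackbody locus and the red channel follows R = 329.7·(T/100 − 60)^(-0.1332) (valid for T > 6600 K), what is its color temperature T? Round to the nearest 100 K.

(t − 60)^(-0.1332) = 235/329.7 = 0.71277.
t − 60 = 0.71277^(1/-0.1332) = 0.71277^(-7.508) = 12.705, so t = 72.705.
T = 100·t = 7271 K → 7300 K to the nearest 100 K.

7300 K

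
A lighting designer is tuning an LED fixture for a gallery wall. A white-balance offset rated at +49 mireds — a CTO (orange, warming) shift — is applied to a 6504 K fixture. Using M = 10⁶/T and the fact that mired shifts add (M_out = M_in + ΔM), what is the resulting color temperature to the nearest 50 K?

4950 K

M_in = 10⁶/6504 = 153.75 mireds.
M_out = 153.75 + (+49) = 202.75 mireds.
T_out = 10⁶/202.75 = 4932.1 K → 4950 K.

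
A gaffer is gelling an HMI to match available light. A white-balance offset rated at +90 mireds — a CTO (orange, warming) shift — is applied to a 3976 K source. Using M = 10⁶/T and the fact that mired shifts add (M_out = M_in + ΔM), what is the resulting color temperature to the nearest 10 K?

M_in = 10⁶/3976 = 251.51 mireds.
M_out = 251.51 + (+90) = 341.51 mireds.
T_out = 10⁶/341.51 = 2928.2 K → 2930 K.

2930 K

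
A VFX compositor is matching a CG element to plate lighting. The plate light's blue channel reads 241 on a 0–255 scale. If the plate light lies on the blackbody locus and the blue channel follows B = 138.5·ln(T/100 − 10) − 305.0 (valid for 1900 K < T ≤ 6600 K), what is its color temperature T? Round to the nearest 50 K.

ln(t − 10) = (241 + 305.0) / 138.5 = 3.9422.
t − 10 = e^3.9422 = 51.534, so t = 61.534.
T = 100·t = 6153 K → 6150 K to the nearest 50 K.

6150 K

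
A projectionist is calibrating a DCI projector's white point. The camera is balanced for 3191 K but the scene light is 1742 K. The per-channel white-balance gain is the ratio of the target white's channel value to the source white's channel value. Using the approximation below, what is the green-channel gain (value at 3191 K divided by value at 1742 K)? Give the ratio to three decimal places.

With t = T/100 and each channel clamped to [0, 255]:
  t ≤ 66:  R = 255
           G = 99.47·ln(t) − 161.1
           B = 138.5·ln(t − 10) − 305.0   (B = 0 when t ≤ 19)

1.489

At 1742 K (t = 17.42):
  G = 99.47·ln 17.42 − 161.1 = 99.47·2.8576 − 161.1 = 123.147.
At 3191 K (t = 31.91):
  G = 99.47·ln 31.91 − 161.1 = 99.47·3.4629 − 161.1 = 183.357.
Gain = 183.357 / 123.147 = 1.4889 → 1.489.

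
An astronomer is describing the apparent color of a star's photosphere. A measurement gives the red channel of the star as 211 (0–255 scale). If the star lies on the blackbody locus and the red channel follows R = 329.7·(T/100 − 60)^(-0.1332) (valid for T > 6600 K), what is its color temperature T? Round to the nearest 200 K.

(t − 60)^(-0.1332) = 211/329.7 = 0.63998.
t − 60 = 0.63998^(1/-0.1332) = 0.63998^(-7.508) = 28.525, so t = 88.525.
T = 100·t = 8853 K → 8800 K to the nearest 200 K.

8800 K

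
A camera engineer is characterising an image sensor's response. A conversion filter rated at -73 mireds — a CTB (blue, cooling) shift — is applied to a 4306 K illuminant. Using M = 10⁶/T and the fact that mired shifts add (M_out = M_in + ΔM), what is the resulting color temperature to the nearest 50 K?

6300 K

M_in = 10⁶/4306 = 232.23 mireds.
M_out = 232.23 + (-73) = 159.23 mireds.
T_out = 10⁶/159.23 = 6280.1 K → 6300 K.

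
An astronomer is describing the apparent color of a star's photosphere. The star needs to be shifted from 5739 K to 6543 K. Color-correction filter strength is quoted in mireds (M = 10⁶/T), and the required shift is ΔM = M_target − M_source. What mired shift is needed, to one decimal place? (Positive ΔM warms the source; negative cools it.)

M_source = 10⁶/5739 = 174.246; M_target = 10⁶/6543 = 152.835.
ΔM = 152.835 − 174.246 = -21.411 → -21.4 mireds, a cooling shift.

-21.4 mireds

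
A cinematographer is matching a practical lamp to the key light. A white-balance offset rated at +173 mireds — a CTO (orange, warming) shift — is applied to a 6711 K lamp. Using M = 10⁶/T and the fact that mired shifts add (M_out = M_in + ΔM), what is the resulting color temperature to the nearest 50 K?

M_in = 10⁶/6711 = 149.01 mireds.
M_out = 149.01 + (+173) = 322.01 mireds.
T_out = 10⁶/322.01 = 3105.5 K → 3100 K.

3100 K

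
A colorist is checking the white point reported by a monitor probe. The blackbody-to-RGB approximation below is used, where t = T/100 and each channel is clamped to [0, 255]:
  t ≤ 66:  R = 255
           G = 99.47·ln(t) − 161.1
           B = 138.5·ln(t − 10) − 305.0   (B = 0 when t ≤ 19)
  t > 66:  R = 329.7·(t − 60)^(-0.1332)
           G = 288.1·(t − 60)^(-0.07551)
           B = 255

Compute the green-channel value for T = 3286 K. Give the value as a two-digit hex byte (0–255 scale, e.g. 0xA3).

t = 3286/100 = 32.86; the t ≤ 66 branch applies.
G = 99.47·ln 32.86 − 161.1 = 99.47·3.4923 − 161.1 = 186.275.
Rounded: 186; in hex, 0xBA.

0xBA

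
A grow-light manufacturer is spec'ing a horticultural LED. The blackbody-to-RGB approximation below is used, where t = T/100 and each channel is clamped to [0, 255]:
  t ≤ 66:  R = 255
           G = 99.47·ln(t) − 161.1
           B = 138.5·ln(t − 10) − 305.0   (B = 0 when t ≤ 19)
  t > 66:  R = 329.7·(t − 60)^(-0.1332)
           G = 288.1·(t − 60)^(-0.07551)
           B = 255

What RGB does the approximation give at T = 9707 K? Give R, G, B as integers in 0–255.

R=204, G=219, B=255

t = 9707/100 = 97.07; the t > 66 branch applies.
R = 329.7·(97.07 − 60)^(-0.1332) = 329.7·37.07^(-0.1332) = 329.7·0.61803 = 203.763.
G = 288.1·(97.07 − 60)^(-0.07551) = 288.1·37.07^(-0.07551) = 288.1·0.76124 = 219.314.
B = 255 by definition for t > 66.
Rounded: (204, 219, 255).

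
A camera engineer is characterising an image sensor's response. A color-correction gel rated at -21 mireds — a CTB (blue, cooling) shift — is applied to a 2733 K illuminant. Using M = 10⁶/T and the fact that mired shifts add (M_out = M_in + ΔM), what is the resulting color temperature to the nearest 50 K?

2900 K

M_in = 10⁶/2733 = 365.90 mireds.
M_out = 365.90 + (-21) = 344.90 mireds.
T_out = 10⁶/344.90 = 2899.4 K → 2900 K.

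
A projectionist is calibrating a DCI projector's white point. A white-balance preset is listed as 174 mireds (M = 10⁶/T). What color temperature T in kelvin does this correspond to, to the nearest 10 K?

T = 10⁶ / 174 = 5747.13 K → 5750 K.

5750 K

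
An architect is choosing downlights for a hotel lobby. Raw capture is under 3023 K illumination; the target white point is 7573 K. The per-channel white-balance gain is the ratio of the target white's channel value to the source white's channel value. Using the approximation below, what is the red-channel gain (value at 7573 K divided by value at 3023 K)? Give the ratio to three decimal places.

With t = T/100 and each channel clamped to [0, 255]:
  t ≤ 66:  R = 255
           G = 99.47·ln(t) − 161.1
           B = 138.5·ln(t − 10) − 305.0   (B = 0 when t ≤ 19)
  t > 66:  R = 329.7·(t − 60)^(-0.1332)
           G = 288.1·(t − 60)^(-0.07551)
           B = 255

0.896

At 3023 K (t = 30.23):
  R = 255 by definition for t ≤ 66.
At 7573 K (t = 75.73):
  R = 329.7·(75.73 − 60)^(-0.1332) = 329.7·15.73^(-0.1332) = 329.7·0.69278 = 228.410.
Gain = 228.410 / 255.000 = 0.8957 → 0.896.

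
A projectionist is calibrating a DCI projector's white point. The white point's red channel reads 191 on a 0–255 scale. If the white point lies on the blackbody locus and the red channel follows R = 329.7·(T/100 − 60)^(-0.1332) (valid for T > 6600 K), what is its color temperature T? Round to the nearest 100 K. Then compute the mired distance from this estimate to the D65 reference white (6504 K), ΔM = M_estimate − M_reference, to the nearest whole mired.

(t − 60)^(-0.1332) = 191/329.7 = 0.57931.
t − 60 = 0.57931^(1/-0.1332) = 0.57931^(-7.508) = 60.245, so t = 120.245.
T = 100·t = 12025 K → 12000 K to the nearest 100 K.
M_estimate = 10⁶/12000 = 83.33; M_reference = 10⁶/6504 = 153.75.
ΔM = 83.33 − 153.75 = -70.42 → -70 mireds.

-70 mireds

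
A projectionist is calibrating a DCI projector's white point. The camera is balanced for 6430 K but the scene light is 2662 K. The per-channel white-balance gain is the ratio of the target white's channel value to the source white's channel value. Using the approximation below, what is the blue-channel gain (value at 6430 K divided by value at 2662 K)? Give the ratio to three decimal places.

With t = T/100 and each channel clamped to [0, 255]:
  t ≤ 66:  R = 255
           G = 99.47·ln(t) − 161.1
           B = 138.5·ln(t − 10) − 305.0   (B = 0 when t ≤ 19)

At 2662 K (t = 26.62):
  B = 138.5·ln(26.62 − 10) − 305.0 = 138.5·ln 16.62 − 305.0 = 138.5·2.8106 − 305.0 = 84.269.
At 6430 K (t = 64.3):
  B = 138.5·ln(64.3 − 10) − 305.0 = 138.5·ln 54.3 − 305.0 = 138.5·3.9945 − 305.0 = 248.242.
Gain = 248.242 / 84.269 = 2.9458 → 2.946.

2.946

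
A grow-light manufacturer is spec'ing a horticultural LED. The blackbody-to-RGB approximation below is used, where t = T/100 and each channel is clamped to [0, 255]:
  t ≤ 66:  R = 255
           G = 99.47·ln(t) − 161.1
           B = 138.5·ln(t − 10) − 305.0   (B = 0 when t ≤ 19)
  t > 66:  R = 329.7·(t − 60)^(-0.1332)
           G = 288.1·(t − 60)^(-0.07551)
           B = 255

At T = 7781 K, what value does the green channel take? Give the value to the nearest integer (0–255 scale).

232

t = 7781/100 = 77.81; the t > 66 branch applies.
G = 288.1·(77.81 − 60)^(-0.07551) = 288.1·17.81^(-0.07551) = 288.1·0.80457 = 231.796.
Rounded: 232.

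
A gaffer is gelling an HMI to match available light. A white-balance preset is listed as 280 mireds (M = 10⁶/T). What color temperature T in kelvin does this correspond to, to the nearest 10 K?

T = 10⁶ / 280 = 3571.43 K → 3570 K.

3570 K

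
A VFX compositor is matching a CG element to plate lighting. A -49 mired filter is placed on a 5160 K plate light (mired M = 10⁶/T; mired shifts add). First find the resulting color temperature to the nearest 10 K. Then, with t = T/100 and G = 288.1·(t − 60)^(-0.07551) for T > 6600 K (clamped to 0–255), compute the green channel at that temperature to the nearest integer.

244

M_in = 10⁶/5160 = 193.80; M_out = 193.80 + (-49) = 144.80.
T_out = 10⁶/144.80 = 6906.2 K → 6910 K; t = 69.1.
G = 288.1·(69.1 − 60)^(-0.07551) = 288.1·9.1^(-0.07551) = 288.1·0.84641 = 243.852.
Rounded: 244.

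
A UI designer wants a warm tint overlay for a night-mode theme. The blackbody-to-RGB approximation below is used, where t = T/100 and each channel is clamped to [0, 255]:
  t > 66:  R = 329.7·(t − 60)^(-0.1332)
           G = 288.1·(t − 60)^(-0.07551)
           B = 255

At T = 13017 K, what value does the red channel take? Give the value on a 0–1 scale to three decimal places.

t = 13017/100 = 130.17; the t > 66 branch applies.
R = 329.7·(130.17 − 60)^(-0.1332) = 329.7·70.17^(-0.1332) = 329.7·0.56767 = 187.159.
On a 0–1 scale: 187.159/255 = 0.7340 → 0.734.

0.734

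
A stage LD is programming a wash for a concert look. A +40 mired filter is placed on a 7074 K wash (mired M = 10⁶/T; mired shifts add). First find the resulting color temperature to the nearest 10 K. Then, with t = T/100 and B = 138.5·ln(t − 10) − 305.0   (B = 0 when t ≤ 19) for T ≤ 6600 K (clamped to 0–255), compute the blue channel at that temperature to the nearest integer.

M_in = 10⁶/7074 = 141.36; M_out = 141.36 + (+40) = 181.36.
T_out = 10⁶/181.36 = 5513.8 K → 5510 K; t = 55.1.
B = 138.5·ln(55.1 − 10) − 305.0 = 138.5·ln 45.1 − 305.0 = 138.5·3.8089 − 305.0 = 222.530.
Rounded: 223.

223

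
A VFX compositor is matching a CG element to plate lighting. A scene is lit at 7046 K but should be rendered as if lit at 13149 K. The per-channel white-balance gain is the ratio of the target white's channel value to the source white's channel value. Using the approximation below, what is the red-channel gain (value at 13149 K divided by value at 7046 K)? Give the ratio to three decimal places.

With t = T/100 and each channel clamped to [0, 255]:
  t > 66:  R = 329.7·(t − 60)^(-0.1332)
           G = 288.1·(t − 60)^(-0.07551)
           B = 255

0.774

At 7046 K (t = 70.46):
  R = 329.7·(70.46 − 60)^(-0.1332) = 329.7·10.46^(-0.1332) = 329.7·0.73147 = 241.167.
At 13149 K (t = 131.49):
  R = 329.7·(131.49 − 60)^(-0.1332) = 329.7·71.49^(-0.1332) = 329.7·0.56626 = 186.695.
Gain = 186.695 / 241.167 = 0.7741 → 0.774.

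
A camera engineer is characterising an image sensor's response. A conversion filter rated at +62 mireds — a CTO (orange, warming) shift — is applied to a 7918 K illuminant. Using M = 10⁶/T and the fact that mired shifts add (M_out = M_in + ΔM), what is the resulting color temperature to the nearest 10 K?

M_in = 10⁶/7918 = 126.29 mireds.
M_out = 126.29 + (+62) = 188.29 mireds.
T_out = 10⁶/188.29 = 5310.8 K → 5310 K.

5310 K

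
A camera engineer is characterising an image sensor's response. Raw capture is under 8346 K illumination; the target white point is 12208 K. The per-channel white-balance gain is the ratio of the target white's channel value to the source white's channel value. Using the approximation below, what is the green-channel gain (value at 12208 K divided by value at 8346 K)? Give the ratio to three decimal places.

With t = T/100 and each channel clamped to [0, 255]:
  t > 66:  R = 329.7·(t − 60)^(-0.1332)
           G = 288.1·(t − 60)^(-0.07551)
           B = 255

At 8346 K (t = 83.46):
  G = 288.1·(83.46 − 60)^(-0.07551) = 288.1·23.46^(-0.07551) = 288.1·0.78800 = 227.023.
At 12208 K (t = 122.08):
  G = 288.1·(122.08 − 60)^(-0.07551) = 288.1·62.08^(-0.07551) = 288.1·0.73217 = 210.939.
Gain = 210.939 / 227.023 = 0.9292 → 0.929.

0.929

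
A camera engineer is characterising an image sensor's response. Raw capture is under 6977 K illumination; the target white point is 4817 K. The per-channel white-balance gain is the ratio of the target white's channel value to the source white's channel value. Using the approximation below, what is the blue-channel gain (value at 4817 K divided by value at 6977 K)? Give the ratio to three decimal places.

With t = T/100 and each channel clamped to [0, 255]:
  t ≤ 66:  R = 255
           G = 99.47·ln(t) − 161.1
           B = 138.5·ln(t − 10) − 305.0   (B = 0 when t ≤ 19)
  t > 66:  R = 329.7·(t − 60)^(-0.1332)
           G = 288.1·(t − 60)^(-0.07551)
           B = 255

0.782

At 6977 K (t = 69.77):
  B = 255 by definition for t > 66.
At 4817 K (t = 48.17):
  B = 138.5·ln(48.17 − 10) − 305.0 = 138.5·ln 38.17 − 305.0 = 138.5·3.6420 − 305.0 = 199.424.
Gain = 199.424 / 255.000 = 0.7821 → 0.782.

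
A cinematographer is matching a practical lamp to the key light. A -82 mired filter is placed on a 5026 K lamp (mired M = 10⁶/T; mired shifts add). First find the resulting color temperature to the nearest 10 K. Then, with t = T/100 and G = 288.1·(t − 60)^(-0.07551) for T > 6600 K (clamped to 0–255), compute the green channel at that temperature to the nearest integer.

M_in = 10⁶/5026 = 198.97; M_out = 198.97 + (-82) = 116.97.
T_out = 10⁶/116.97 = 8549.5 K → 8550 K; t = 85.5.
G = 288.1·(85.5 − 60)^(-0.07551) = 288.1·25.5^(-0.07551) = 288.1·0.78305 = 225.598.
Rounded: 226.

226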